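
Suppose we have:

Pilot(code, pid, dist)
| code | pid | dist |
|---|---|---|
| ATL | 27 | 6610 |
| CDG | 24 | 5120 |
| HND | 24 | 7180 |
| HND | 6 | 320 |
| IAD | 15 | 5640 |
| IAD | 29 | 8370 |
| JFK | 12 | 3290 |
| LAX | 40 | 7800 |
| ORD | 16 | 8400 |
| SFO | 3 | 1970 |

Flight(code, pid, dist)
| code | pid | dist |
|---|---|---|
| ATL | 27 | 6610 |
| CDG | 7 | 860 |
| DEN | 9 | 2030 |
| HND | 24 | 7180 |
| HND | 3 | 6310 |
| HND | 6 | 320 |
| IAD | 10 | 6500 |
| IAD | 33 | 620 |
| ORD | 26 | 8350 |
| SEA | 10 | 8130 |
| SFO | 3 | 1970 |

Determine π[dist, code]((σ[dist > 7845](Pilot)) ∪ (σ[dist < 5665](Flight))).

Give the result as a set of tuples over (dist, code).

σ[dist > 7845]: keep tuples satisfying dist > 7845 → {(IAD, 29, 8370), (ORD, 16, 8400)}
σ[dist < 5665]: keep tuples satisfying dist < 5665 → {(CDG, 7, 860), (DEN, 9, 2030), (HND, 6, 320), (IAD, 33, 620), (SFO, 3, 1970)}
Union: {(IAD, 29, 8370), (ORD, 16, 8400)} with {(CDG, 7, 860), (DEN, 9, 2030), (HND, 6, 320), (IAD, 33, 620), (SFO, 3, 1970)} → {(CDG, 7, 860), (DEN, 9, 2030), (HND, 6, 320), (IAD, 29, 8370), (IAD, 33, 620), (ORD, 16, 8400), (SFO, 3, 1970)}
Keep only column(s) dist, code: {(1970, SFO), (2030, DEN), (320, HND), (620, IAD), (8370, IAD), (8400, ORD), (860, CDG)}

{(1970, SFO), (2030, DEN), (320, HND), (620, IAD), (8370, IAD), (8400, ORD), (860, CDG)}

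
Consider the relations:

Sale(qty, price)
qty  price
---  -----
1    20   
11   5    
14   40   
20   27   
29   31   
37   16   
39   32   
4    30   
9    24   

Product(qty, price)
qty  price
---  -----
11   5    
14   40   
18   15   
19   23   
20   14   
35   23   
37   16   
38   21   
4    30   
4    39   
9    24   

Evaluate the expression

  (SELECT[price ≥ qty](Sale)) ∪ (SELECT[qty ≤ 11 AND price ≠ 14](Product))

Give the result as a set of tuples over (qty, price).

{(1, 20), (11, 5), (14, 40), (20, 27), (29, 31), (4, 30), (4, 39), (9, 24)}

σ[price ≥ qty]: keep tuples satisfying price ≥ qty → {(1, 20), (14, 40), (20, 27), (29, 31), (4, 30), (9, 24)}
σ[qty ≤ 11 AND price ≠ 14]: keep tuples satisfying qty ≤ 11 AND price ≠ 14 → {(11, 5), (4, 30), (4, 39), (9, 24)}
Set union of the two operands is {(1, 20), (11, 5), (14, 40), (20, 27), (29, 31), (4, 30), (4, 39), (9, 24)}.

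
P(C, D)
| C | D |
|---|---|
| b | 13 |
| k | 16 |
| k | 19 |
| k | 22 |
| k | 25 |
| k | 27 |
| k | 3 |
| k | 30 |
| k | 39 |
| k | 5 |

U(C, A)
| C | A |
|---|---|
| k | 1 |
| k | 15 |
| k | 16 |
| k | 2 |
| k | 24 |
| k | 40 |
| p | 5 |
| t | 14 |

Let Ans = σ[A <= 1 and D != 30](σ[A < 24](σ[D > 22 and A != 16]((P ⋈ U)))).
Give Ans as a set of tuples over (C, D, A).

Joining P and U on C yields {(k, 16, 1), (k, 16, 15), (k, 16, 16), (k, 16, 2), (k, 16, 24), (k, 16, 40), (k, 19, 1), (k, 19, 15), (k, 19, 16), (k, 19, 2), (k, 19, 24), (k, 19, 40), (k, 22, 1), (k, 22, 15), (k, 22, 16), (k, 22, 2), (k, 22, 24), (k, 22, 40), (k, 25, 1), (k, 25, 15), (k, 25, 16), (k, 25, 2), (k, 25, 24), (k, 25, 40), (k, 27, 1), (k, 27, 15), (k, 27, 16), (k, 27, 2), (k, 27, 24), (k, 27, 40), (k, 3, 1), (k, 3, 15), (k, 3, 16), (k, 3, 2), (k, 3, 24), (k, 3, 40), (k, 30, 1), (k, 30, 15), (k, 30, 16), (k, 30, 2), (k, 30, 24), (k, 30, 40), (k, 39, 1), (k, 39, 15), (k, 39, 16), (k, 39, 2), (k, 39, 24), (k, 39, 40), (k, 5, 1), (k, 5, 15), (k, 5, 16), (k, 5, 2), (k, 5, 24), (k, 5, 40)}.
Apply σ_{D > 22 and A != 16}; surviving tuples: {(k, 25, 1), (k, 25, 15), (k, 25, 2), (k, 25, 24), (k, 25, 40), (k, 27, 1), (k, 27, 15), (k, 27, 2), (k, 27, 24), (k, 27, 40), (k, 30, 1), (k, 30, 15), (k, 30, 2), (k, 30, 24), (k, 30, 40), (k, 39, 1), (k, 39, 15), (k, 39, 2), (k, 39, 24), (k, 39, 40)}
Apply σ_{A < 24}; surviving tuples: {(k, 25, 1), (k, 25, 15), (k, 25, 2), (k, 27, 1), (k, 27, 15), (k, 27, 2), (k, 30, 1), (k, 30, 15), (k, 30, 2), (k, 39, 1), (k, 39, 15), (k, 39, 2)}
Apply σ_{A <= 1 and D != 30}; surviving tuples: {(k, 25, 1), (k, 27, 1), (k, 39, 1)}

{(k, 25, 1), (k, 27, 1), (k, 39, 1)}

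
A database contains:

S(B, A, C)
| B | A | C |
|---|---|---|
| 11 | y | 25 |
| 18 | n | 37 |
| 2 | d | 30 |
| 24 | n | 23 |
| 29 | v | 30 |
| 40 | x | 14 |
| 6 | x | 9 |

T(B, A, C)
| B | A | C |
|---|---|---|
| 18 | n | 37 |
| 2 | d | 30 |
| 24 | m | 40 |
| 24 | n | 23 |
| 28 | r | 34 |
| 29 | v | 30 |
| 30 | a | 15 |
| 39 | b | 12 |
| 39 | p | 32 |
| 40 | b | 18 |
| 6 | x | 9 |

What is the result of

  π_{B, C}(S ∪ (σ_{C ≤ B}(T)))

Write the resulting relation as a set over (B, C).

{(11, 25), (18, 37), (2, 30), (24, 23), (29, 30), (30, 15), (39, 12), (39, 32), (40, 14), (40, 18), (6, 9)}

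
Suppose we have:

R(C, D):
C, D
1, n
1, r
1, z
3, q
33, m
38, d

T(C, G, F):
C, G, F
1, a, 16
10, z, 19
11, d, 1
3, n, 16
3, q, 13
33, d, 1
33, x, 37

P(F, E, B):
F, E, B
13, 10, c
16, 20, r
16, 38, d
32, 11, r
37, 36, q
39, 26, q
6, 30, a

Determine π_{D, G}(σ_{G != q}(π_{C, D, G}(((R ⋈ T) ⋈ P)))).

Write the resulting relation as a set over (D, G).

Joining R and T on C yields {(1, n, a, 16), (1, r, a, 16), (1, z, a, 16), (3, q, n, 16), (3, q, q, 13), (33, m, d, 1), (33, m, x, 37)}.
Joining (R ⋈ T) and P on F yields {(1, n, a, 16, 20, r), (1, n, a, 16, 38, d), (1, r, a, 16, 20, r), (1, r, a, 16, 38, d), (1, z, a, 16, 20, r), (1, z, a, 16, 38, d), (3, q, n, 16, 20, r), (3, q, n, 16, 38, d), (3, q, q, 13, 10, c), (33, m, x, 37, 36, q)}.
π[C, D, G]: project onto (C, D, G) (4 duplicate(s) eliminated) → {(1, n, a), (1, r, a), (1, z, a), (3, q, n), (3, q, q), (33, m, x)}
σ[G != q]: keep tuples satisfying G != q → {(1, n, a), (1, r, a), (1, z, a), (3, q, n), (33, m, x)}
π[D, G]: project onto (D, G) → {(m, x), (n, a), (q, n), (r, a), (z, a)}

{(m, x), (n, a), (q, n), (r, a), (z, a)}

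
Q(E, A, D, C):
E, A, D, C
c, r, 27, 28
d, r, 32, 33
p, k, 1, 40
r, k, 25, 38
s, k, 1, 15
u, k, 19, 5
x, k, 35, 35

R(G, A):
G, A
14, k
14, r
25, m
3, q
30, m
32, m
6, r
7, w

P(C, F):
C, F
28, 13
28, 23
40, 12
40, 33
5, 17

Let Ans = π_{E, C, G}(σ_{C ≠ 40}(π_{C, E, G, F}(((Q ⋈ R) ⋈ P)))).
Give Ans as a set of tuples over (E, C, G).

Natural join on A: {(c, r, 27, 28, 14), (c, r, 27, 28, 6), (d, r, 32, 33, 14), (d, r, 32, 33, 6), (p, k, 1, 40, 14), (r, k, 25, 38, 14), (s, k, 1, 15, 14), (u, k, 19, 5, 14), (x, k, 35, 35, 14)}
Natural join on C: {(c, r, 27, 28, 14, 13), (c, r, 27, 28, 14, 23), (c, r, 27, 28, 6, 13), (c, r, 27, 28, 6, 23), (p, k, 1, 40, 14, 12), (p, k, 1, 40, 14, 33), (u, k, 19, 5, 14, 17)}
Keep only column(s) C, E, G, F: {(28, c, 14, 13), (28, c, 14, 23), (28, c, 6, 13), (28, c, 6, 23), (40, p, 14, 12), (40, p, 14, 33), (5, u, 14, 17)}
Selection C ≠ 40: {(28, c, 14, 13), (28, c, 14, 23), (28, c, 6, 13), (28, c, 6, 23), (5, u, 14, 17)}
Keep only column(s) E, C, G (2 duplicate(s) eliminated): {(c, 28, 14), (c, 28, 6), (u, 5, 14)}

{(c, 28, 14), (c, 28, 6), (u, 5, 14)}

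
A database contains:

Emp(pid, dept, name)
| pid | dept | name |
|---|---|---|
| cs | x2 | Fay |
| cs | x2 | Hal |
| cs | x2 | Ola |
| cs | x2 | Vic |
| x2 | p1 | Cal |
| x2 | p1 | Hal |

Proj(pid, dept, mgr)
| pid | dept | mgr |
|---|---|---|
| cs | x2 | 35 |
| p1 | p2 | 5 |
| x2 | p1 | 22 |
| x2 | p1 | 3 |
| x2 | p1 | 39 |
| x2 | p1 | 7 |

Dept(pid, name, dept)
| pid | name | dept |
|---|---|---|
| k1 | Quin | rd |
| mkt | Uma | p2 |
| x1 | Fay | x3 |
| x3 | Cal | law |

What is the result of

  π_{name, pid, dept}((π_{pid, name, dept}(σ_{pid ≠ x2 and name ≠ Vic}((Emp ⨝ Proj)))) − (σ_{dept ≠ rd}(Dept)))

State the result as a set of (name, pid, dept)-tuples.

{(Fay, cs, x2), (Hal, cs, x2), (Ola, cs, x2)}

Emp ⋈ Proj (natural join on pid, dept): {(cs, x2, Fay, 35), (cs, x2, Hal, 35), (cs, x2, Ola, 35), (cs, x2, Vic, 35), (x2, p1, Cal, 22), (x2, p1, Cal, 3), (x2, p1, Cal, 39), (x2, p1, Cal, 7), (x2, p1, Hal, 22), (x2, p1, Hal, 3), (x2, p1, Hal, 39), (x2, p1, Hal, 7)}
Selection pid ≠ x2 and name ≠ Vic: {(cs, x2, Fay, 35), (cs, x2, Hal, 35), (cs, x2, Ola, 35)}
π_{pid, name, dept} gives {(cs, Fay, x2), (cs, Hal, x2), (cs, Ola, x2)}.
Selection dept ≠ rd: {(mkt, Uma, p2), (x1, Fay, x3), (x3, Cal, law)}
Set difference of the two operands is {(cs, Fay, x2), (cs, Hal, x2), (cs, Ola, x2)}.
π_{name, pid, dept} gives {(Fay, cs, x2), (Hal, cs, x2), (Ola, cs, x2)}.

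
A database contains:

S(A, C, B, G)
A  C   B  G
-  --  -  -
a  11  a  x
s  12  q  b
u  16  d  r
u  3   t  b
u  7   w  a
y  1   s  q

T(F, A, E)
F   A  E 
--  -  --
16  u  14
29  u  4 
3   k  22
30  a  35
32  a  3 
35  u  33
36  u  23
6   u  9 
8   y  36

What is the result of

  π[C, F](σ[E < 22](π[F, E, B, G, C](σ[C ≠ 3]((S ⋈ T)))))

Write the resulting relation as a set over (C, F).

S ⋈ T (natural join on A): {(a, 11, a, x, 30, 35), (a, 11, a, x, 32, 3), (u, 16, d, r, 16, 14), (u, 16, d, r, 29, 4), (u, 16, d, r, 35, 33), (u, 16, d, r, 36, 23), (u, 16, d, r, 6, 9), (u, 3, t, b, 16, 14), (u, 3, t, b, 29, 4), (u, 3, t, b, 35, 33), (u, 3, t, b, 36, 23), (u, 3, t, b, 6, 9), (u, 7, w, a, 16, 14), (u, 7, w, a, 29, 4), (u, 7, w, a, 35, 33), (u, 7, w, a, 36, 23), (u, 7, w, a, 6, 9), (y, 1, s, q, 8, 36)}
σ[C ≠ 3]: keep tuples satisfying C ≠ 3 → {(a, 11, a, x, 30, 35), (a, 11, a, x, 32, 3), (u, 16, d, r, 16, 14), (u, 16, d, r, 29, 4), (u, 16, d, r, 35, 33), (u, 16, d, r, 36, 23), (u, 16, d, r, 6, 9), (u, 7, w, a, 16, 14), (u, 7, w, a, 29, 4), (u, 7, w, a, 35, 33), (u, 7, w, a, 36, 23), (u, 7, w, a, 6, 9), (y, 1, s, q, 8, 36)}
Keep only column(s) F, E, B, G, C: {(16, 14, d, r, 16), (16, 14, w, a, 7), (29, 4, d, r, 16), (29, 4, w, a, 7), (30, 35, a, x, 11), (32, 3, a, x, 11), (35, 33, d, r, 16), (35, 33, w, a, 7), (36, 23, d, r, 16), (36, 23, w, a, 7), (6, 9, d, r, 16), (6, 9, w, a, 7), (8, 36, s, q, 1)}
σ[E < 22]: keep tuples satisfying E < 22 → {(16, 14, d, r, 16), (16, 14, w, a, 7), (29, 4, d, r, 16), (29, 4, w, a, 7), (32, 3, a, x, 11), (6, 9, d, r, 16), (6, 9, w, a, 7)}
Keep only column(s) C, F: {(11, 32), (16, 16), (16, 29), (16, 6), (7, 16), (7, 29), (7, 6)}

{(11, 32), (16, 16), (16, 29), (16, 6), (7, 16), (7, 29), (7, 6)}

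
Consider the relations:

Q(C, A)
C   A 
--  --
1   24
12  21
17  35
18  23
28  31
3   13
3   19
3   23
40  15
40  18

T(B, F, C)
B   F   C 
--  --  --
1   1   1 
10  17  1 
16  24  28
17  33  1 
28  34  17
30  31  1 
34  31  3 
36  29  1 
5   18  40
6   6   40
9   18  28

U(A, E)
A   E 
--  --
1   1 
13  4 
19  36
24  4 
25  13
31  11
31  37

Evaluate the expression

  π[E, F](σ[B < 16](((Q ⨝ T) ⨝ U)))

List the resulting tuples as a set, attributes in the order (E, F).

Q ⋈ T (natural join on C): {(1, 24, 1, 1), (1, 24, 10, 17), (1, 24, 17, 33), (1, 24, 30, 31), (1, 24, 36, 29), (17, 35, 28, 34), (28, 31, 16, 24), (28, 31, 9, 18), (3, 13, 34, 31), (3, 19, 34, 31), (3, 23, 34, 31), (40, 15, 5, 18), (40, 15, 6, 6), (40, 18, 5, 18), (40, 18, 6, 6)}
(Q ⨝ T) ⋈ U (natural join on A): {(1, 24, 1, 1, 4), (1, 24, 10, 17, 4), (1, 24, 17, 33, 4), (1, 24, 30, 31, 4), (1, 24, 36, 29, 4), (28, 31, 16, 24, 11), (28, 31, 16, 24, 37), (28, 31, 9, 18, 11), (28, 31, 9, 18, 37), (3, 13, 34, 31, 4), (3, 19, 34, 31, 36)}
σ[B < 16]: keep tuples satisfying B < 16 → {(1, 24, 1, 1, 4), (1, 24, 10, 17, 4), (28, 31, 9, 18, 11), (28, 31, 9, 18, 37)}
Projecting to E, F: {(11, 18), (37, 18), (4, 1), (4, 17)}

{(11, 18), (37, 18), (4, 1), (4, 17)}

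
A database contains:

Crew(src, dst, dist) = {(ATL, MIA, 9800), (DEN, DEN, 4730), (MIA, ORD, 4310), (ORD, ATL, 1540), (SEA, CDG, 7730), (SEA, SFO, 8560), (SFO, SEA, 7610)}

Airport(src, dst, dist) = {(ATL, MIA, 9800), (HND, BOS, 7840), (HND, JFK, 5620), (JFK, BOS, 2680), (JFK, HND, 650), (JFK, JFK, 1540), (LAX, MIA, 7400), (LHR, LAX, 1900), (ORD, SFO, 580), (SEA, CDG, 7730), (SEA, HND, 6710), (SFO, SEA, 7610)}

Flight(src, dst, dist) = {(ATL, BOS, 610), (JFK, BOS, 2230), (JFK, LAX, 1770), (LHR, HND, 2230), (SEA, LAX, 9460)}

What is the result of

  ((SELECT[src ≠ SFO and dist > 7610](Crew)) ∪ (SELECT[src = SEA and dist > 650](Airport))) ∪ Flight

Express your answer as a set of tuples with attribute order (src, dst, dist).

{(ATL, BOS, 610), (ATL, MIA, 9800), (JFK, BOS, 2230), (JFK, LAX, 1770), (LHR, HND, 2230), (SEA, CDG, 7730), (SEA, HND, 6710), (SEA, LAX, 9460), (SEA, SFO, 8560)}

Apply σ_{src ≠ SFO and dist > 7610}; surviving tuples: {(ATL, MIA, 9800), (SEA, CDG, 7730), (SEA, SFO, 8560)}
Apply σ_{src = SEA and dist > 650}; surviving tuples: {(SEA, CDG, 7730), (SEA, HND, 6710)}
Set union of the two operands is {(ATL, MIA, 9800), (SEA, CDG, 7730), (SEA, HND, 6710), (SEA, SFO, 8560)}.
Set union of the two operands is {(ATL, BOS, 610), (ATL, MIA, 9800), (JFK, BOS, 2230), (JFK, LAX, 1770), (LHR, HND, 2230), (SEA, CDG, 7730), (SEA, HND, 6710), (SEA, LAX, 9460), (SEA, SFO, 8560)}.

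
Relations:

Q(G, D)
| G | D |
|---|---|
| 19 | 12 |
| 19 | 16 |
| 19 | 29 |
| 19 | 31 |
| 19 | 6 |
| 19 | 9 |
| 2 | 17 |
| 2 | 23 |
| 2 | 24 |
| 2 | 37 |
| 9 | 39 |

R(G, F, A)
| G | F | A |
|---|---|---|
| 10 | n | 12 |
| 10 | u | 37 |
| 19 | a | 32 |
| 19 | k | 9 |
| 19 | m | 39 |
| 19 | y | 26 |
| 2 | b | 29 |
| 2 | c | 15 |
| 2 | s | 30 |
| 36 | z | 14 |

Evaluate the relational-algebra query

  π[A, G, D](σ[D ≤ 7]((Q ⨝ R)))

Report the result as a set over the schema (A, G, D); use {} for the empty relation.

{(26, 19, 6), (32, 19, 6), (39, 19, 6), (9, 19, 6)}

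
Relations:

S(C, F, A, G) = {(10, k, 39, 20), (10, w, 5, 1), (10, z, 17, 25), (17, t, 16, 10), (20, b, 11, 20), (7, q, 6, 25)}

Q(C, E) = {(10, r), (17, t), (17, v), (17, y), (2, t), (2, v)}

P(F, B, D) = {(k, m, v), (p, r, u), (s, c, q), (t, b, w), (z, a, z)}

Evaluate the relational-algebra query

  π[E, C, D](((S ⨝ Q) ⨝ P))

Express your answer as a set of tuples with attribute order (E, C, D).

{(r, 10, v), (r, 10, z), (t, 17, w), (v, 17, w), (y, 17, w)}

Natural join on C: {(10, k, 39, 20, r), (10, w, 5, 1, r), (10, z, 17, 25, r), (17, t, 16, 10, t), (17, t, 16, 10, v), (17, t, 16, 10, y)}
Natural join on F: {(10, k, 39, 20, r, m, v), (10, z, 17, 25, r, a, z), (17, t, 16, 10, t, b, w), (17, t, 16, 10, v, b, w), (17, t, 16, 10, y, b, w)}
Keep only column(s) E, C, D: {(r, 10, v), (r, 10, z), (t, 17, w), (v, 17, w), (y, 17, w)}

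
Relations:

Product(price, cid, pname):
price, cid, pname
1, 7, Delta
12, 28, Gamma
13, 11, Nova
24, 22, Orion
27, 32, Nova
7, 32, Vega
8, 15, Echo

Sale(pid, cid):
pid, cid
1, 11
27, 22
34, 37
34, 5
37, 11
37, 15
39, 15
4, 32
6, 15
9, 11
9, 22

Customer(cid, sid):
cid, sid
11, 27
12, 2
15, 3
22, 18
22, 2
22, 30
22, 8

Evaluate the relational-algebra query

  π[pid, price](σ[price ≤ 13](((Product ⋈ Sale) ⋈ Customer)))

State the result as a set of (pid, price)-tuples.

Product ⋈ Sale (natural join on cid): {(13, 11, Nova, 1), (13, 11, Nova, 37), (13, 11, Nova, 9), (24, 22, Orion, 27), (24, 22, Orion, 9), (27, 32, Nova, 4), (7, 32, Vega, 4), (8, 15, Echo, 37), (8, 15, Echo, 39), (8, 15, Echo, 6)}
(Product ⋈ Sale) ⋈ Customer (natural join on cid): {(13, 11, Nova, 1, 27), (13, 11, Nova, 37, 27), (13, 11, Nova, 9, 27), (24, 22, Orion, 27, 18), (24, 22, Orion, 27, 2), (24, 22, Orion, 27, 30), (24, 22, Orion, 27, 8), (24, 22, Orion, 9, 18), (24, 22, Orion, 9, 2), (24, 22, Orion, 9, 30), (24, 22, Orion, 9, 8), (8, 15, Echo, 37, 3), (8, 15, Echo, 39, 3), (8, 15, Echo, 6, 3)}
Selection price ≤ 13: {(13, 11, Nova, 1, 27), (13, 11, Nova, 37, 27), (13, 11, Nova, 9, 27), (8, 15, Echo, 37, 3), (8, 15, Echo, 39, 3), (8, 15, Echo, 6, 3)}
π[pid, price]: project onto (pid, price) → {(1, 13), (37, 13), (37, 8), (39, 8), (6, 8), (9, 13)}

{(1, 13), (37, 13), (37, 8), (39, 8), (6, 8), (9, 13)}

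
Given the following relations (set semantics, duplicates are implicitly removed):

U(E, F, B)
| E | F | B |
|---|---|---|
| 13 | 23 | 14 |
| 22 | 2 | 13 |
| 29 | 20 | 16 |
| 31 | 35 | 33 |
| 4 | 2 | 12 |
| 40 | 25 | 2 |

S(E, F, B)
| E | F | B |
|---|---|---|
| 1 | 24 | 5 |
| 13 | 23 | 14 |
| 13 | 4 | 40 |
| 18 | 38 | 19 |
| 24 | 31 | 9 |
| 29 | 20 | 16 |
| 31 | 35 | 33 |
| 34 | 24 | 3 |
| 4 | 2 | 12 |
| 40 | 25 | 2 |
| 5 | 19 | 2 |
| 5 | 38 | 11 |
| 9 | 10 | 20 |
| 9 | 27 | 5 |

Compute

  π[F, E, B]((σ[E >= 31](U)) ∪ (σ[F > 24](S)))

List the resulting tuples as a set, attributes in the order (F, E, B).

σ[E >= 31]: keep tuples satisfying E >= 31 → {(31, 35, 33), (40, 25, 2)}
σ[F > 24]: keep tuples satisfying F > 24 → {(18, 38, 19), (24, 31, 9), (31, 35, 33), (40, 25, 2), (5, 38, 11), (9, 27, 5)}
Set union of the two operands is {(18, 38, 19), (24, 31, 9), (31, 35, 33), (40, 25, 2), (5, 38, 11), (9, 27, 5)}.
π[F, E, B]: project onto (F, E, B) → {(25, 40, 2), (27, 9, 5), (31, 24, 9), (35, 31, 33), (38, 18, 19), (38, 5, 11)}

{(25, 40, 2), (27, 9, 5), (31, 24, 9), (35, 31, 33), (38, 18, 19), (38, 5, 11)}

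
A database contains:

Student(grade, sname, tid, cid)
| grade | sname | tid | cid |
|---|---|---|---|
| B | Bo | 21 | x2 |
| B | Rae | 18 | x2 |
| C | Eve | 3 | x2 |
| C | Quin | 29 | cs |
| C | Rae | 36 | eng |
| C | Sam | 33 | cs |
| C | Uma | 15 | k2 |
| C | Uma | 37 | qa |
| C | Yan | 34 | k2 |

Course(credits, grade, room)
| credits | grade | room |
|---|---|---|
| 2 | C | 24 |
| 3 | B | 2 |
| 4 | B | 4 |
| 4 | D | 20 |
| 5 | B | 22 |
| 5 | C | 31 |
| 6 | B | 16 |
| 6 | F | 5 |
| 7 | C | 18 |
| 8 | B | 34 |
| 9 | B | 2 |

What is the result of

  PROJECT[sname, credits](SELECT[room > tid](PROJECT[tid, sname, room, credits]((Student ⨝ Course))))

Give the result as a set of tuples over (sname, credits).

{(Bo, 5), (Bo, 8), (Eve, 2), (Eve, 5), (Eve, 7), (Quin, 5), (Rae, 5), (Rae, 8), (Uma, 2), (Uma, 5), (Uma, 7)}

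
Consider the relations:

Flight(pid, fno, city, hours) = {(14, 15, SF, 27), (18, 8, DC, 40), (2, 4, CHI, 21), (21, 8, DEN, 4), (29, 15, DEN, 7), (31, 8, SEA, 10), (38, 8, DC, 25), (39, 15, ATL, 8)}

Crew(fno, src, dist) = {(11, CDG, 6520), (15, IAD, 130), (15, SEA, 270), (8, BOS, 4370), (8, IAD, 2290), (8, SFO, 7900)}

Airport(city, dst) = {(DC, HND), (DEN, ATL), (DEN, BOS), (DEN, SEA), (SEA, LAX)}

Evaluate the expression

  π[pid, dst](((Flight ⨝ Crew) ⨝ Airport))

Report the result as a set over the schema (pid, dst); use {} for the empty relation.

{(18, HND), (21, ATL), (21, BOS), (21, SEA), (29, ATL), (29, BOS), (29, SEA), (31, LAX), (38, HND)}

Flight ⋈ Crew (natural join on fno): {(14, 15, SF, 27, IAD, 130), (14, 15, SF, 27, SEA, 270), (18, 8, DC, 40, BOS, 4370), (18, 8, DC, 40, IAD, 2290), (18, 8, DC, 40, SFO, 7900), (21, 8, DEN, 4, BOS, 4370), (21, 8, DEN, 4, IAD, 2290), (21, 8, DEN, 4, SFO, 7900), (29, 15, DEN, 7, IAD, 130), (29, 15, DEN, 7, SEA, 270), (31, 8, SEA, 10, BOS, 4370), (31, 8, SEA, 10, IAD, 2290), (31, 8, SEA, 10, SFO, 7900), (38, 8, DC, 25, BOS, 4370), (38, 8, DC, 25, IAD, 2290), (38, 8, DC, 25, SFO, 7900), (39, 15, ATL, 8, IAD, 130), (39, 15, ATL, 8, SEA, 270)}
(Flight ⨝ Crew) ⋈ Airport (natural join on city): {(18, 8, DC, 40, BOS, 4370, HND), (18, 8, DC, 40, IAD, 2290, HND), (18, 8, DC, 40, SFO, 7900, HND), (21, 8, DEN, 4, BOS, 4370, ATL), (21, 8, DEN, 4, BOS, 4370, BOS), (21, 8, DEN, 4, BOS, 4370, SEA), (21, 8, DEN, 4, IAD, 2290, ATL), (21, 8, DEN, 4, IAD, 2290, BOS), (21, 8, DEN, 4, IAD, 2290, SEA), (21, 8, DEN, 4, SFO, 7900, ATL), (21, 8, DEN, 4, SFO, 7900, BOS), (21, 8, DEN, 4, SFO, 7900, SEA), (29, 15, DEN, 7, IAD, 130, ATL), (29, 15, DEN, 7, IAD, 130, BOS), (29, 15, DEN, 7, IAD, 130, SEA), (29, 15, DEN, 7, SEA, 270, ATL), (29, 15, DEN, 7, SEA, 270, BOS), (29, 15, DEN, 7, SEA, 270, SEA), (31, 8, SEA, 10, BOS, 4370, LAX), (31, 8, SEA, 10, IAD, 2290, LAX), (31, 8, SEA, 10, SFO, 7900, LAX), (38, 8, DC, 25, BOS, 4370, HND), (38, 8, DC, 25, IAD, 2290, HND), (38, 8, DC, 25, SFO, 7900, HND)}
π_{pid, dst} gives {(18, HND), (21, ATL), (21, BOS), (21, SEA), (29, ATL), (29, BOS), (29, SEA), (31, LAX), (38, HND)} (15 duplicate(s) eliminated).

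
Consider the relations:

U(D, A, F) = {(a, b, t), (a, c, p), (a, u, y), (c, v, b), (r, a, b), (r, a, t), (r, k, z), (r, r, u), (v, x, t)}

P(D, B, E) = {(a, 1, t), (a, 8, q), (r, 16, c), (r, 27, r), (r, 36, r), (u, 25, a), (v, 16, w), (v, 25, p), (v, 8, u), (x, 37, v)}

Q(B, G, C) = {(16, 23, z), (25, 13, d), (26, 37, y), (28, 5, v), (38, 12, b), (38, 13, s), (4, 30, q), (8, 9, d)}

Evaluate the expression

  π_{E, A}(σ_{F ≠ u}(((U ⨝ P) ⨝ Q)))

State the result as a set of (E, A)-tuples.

U ⋈ P (natural join on D): {(a, b, t, 1, t), (a, b, t, 8, q), (a, c, p, 1, t), (a, c, p, 8, q), (a, u, y, 1, t), (a, u, y, 8, q), (r, a, b, 16, c), (r, a, b, 27, r), (r, a, b, 36, r), (r, a, t, 16, c), (r, a, t, 27, r), (r, a, t, 36, r), (r, k, z, 16, c), (r, k, z, 27, r), (r, k, z, 36, r), (r, r, u, 16, c), (r, r, u, 27, r), (r, r, u, 36, r), (v, x, t, 16, w), (v, x, t, 25, p), (v, x, t, 8, u)}
(U ⨝ P) ⋈ Q (natural join on B): {(a, b, t, 8, q, 9, d), (a, c, p, 8, q, 9, d), (a, u, y, 8, q, 9, d), (r, a, b, 16, c, 23, z), (r, a, t, 16, c, 23, z), (r, k, z, 16, c, 23, z), (r, r, u, 16, c, 23, z), (v, x, t, 16, w, 23, z), (v, x, t, 25, p, 13, d), (v, x, t, 8, u, 9, d)}
Filtering on F ≠ u leaves {(a, b, t, 8, q, 9, d), (a, c, p, 8, q, 9, d), (a, u, y, 8, q, 9, d), (r, a, b, 16, c, 23, z), (r, a, t, 16, c, 23, z), (r, k, z, 16, c, 23, z), (v, x, t, 16, w, 23, z), (v, x, t, 25, p, 13, d), (v, x, t, 8, u, 9, d)}.
Keep only column(s) E, A (1 duplicate(s) eliminated): {(c, a), (c, k), (p, x), (q, b), (q, c), (q, u), (u, x), (w, x)}

{(c, a), (c, k), (p, x), (q, b), (q, c), (q, u), (u, x), (w, x)}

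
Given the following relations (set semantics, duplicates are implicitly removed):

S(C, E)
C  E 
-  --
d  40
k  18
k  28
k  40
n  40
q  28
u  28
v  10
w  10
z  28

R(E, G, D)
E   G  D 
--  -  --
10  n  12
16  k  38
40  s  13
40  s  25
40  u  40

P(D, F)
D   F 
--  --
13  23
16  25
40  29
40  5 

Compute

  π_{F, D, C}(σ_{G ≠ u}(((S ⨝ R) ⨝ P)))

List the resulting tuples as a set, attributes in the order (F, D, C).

Joining S and R on E yields {(d, 40, s, 13), (d, 40, s, 25), (d, 40, u, 40), (k, 40, s, 13), (k, 40, s, 25), (k, 40, u, 40), (n, 40, s, 13), (n, 40, s, 25), (n, 40, u, 40), (v, 10, n, 12), (w, 10, n, 12)}.
Joining (S ⨝ R) and P on D yields {(d, 40, s, 13, 23), (d, 40, u, 40, 29), (d, 40, u, 40, 5), (k, 40, s, 13, 23), (k, 40, u, 40, 29), (k, 40, u, 40, 5), (n, 40, s, 13, 23), (n, 40, u, 40, 29), (n, 40, u, 40, 5)}.
Filtering on G ≠ u leaves {(d, 40, s, 13, 23), (k, 40, s, 13, 23), (n, 40, s, 13, 23)}.
Keep only column(s) F, D, C: {(23, 13, d), (23, 13, k), (23, 13, n)}

{(23, 13, d), (23, 13, k), (23, 13, n)}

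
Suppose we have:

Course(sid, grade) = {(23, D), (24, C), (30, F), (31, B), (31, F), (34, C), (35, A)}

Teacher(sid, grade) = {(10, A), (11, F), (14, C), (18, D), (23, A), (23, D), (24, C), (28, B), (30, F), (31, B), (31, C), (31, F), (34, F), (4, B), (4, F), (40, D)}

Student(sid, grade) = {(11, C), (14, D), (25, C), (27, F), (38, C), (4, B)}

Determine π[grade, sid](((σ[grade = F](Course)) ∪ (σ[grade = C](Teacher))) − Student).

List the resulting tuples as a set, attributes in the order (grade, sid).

Apply σ_{grade = F}; surviving tuples: {(30, F), (31, F)}
Apply σ_{grade = C}; surviving tuples: {(14, C), (24, C), (31, C)}
Set union of the two operands is {(14, C), (24, C), (30, F), (31, C), (31, F)}.
Set difference of the two operands is {(14, C), (24, C), (30, F), (31, C), (31, F)}.
π_{grade, sid} gives {(C, 14), (C, 24), (C, 31), (F, 30), (F, 31)}.

{(C, 14), (C, 24), (C, 31), (F, 30), (F, 31)}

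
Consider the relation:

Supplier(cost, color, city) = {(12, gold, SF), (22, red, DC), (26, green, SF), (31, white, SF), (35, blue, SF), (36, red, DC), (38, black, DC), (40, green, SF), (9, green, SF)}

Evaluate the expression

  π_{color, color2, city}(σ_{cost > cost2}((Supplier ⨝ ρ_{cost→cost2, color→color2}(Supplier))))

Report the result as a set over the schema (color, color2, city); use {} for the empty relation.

{(black, red, DC), (blue, gold, SF), (blue, green, SF), (blue, white, SF), (gold, green, SF), (green, blue, SF), (green, gold, SF), (green, green, SF), (green, white, SF), (red, red, DC), (white, gold, SF), (white, green, SF)}

ρ[cost→cost2, color→color2]: schema becomes (cost2, color2, city); tuples unchanged.
Joining Supplier and ρ_{cost→cost2, color→color2}(Supplier) on city yields {(12, gold, SF, 12, gold), (12, gold, SF, 26, green), (12, gold, SF, 31, white), (12, gold, SF, 35, blue), (12, gold, SF, 40, green), (12, gold, SF, 9, green), (22, red, DC, 22, red), (22, red, DC, 36, red), (22, red, DC, 38, black), (26, green, SF, 12, gold), (26, green, SF, 26, green), (26, green, SF, 31, white), (26, green, SF, 35, blue), (26, green, SF, 40, green), (26, green, SF, 9, green), (31, white, SF, 12, gold), (31, white, SF, 26, green), (31, white, SF, 31, white), (31, white, SF, 35, blue), (31, white, SF, 40, green), (31, white, SF, 9, green), (35, blue, SF, 12, gold), (35, blue, SF, 26, green), (35, blue, SF, 31, white), (35, blue, SF, 35, blue), (35, blue, SF, 40, green), (35, blue, SF, 9, green), (36, red, DC, 22, red), (36, red, DC, 36, red), (36, red, DC, 38, black), (38, black, DC, 22, red), (38, black, DC, 36, red), (38, black, DC, 38, black), (40, green, SF, 12, gold), (40, green, SF, 26, green), (40, green, SF, 31, white), (40, green, SF, 35, blue), (40, green, SF, 40, green), (40, green, SF, 9, green), (9, green, SF, 12, gold), (9, green, SF, 26, green), (9, green, SF, 31, white), (9, green, SF, 35, blue), (9, green, SF, 40, green), (9, green, SF, 9, green)}.
Filtering on cost > cost2 leaves {(12, gold, SF, 9, green), (26, green, SF, 12, gold), (26, green, SF, 9, green), (31, white, SF, 12, gold), (31, white, SF, 26, green), (31, white, SF, 9, green), (35, blue, SF, 12, gold), (35, blue, SF, 26, green), (35, blue, SF, 31, white), (35, blue, SF, 9, green), (36, red, DC, 22, red), (38, black, DC, 22, red), (38, black, DC, 36, red), (40, green, SF, 12, gold), (40, green, SF, 26, green), (40, green, SF, 31, white), (40, green, SF, 35, blue), (40, green, SF, 9, green)}.
π_{color, color2, city} gives {(black, red, DC), (blue, gold, SF), (blue, green, SF), (blue, white, SF), (gold, green, SF), (green, blue, SF), (green, gold, SF), (green, green, SF), (green, white, SF), (red, red, DC), (white, gold, SF), (white, green, SF)} (6 duplicate(s) eliminated).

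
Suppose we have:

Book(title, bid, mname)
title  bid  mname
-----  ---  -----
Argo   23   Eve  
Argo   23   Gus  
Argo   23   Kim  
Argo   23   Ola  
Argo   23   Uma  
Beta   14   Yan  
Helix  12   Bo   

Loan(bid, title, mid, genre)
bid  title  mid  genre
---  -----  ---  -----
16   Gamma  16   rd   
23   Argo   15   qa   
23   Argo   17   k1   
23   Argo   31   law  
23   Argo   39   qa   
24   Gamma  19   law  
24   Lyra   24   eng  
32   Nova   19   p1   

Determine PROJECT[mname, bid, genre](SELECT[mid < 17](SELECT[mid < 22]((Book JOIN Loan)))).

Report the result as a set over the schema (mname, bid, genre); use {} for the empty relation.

{(Eve, 23, qa), (Gus, 23, qa), (Kim, 23, qa), (Ola, 23, qa), (Uma, 23, qa)}

Joining Book and Loan on title, bid yields {(Argo, 23, Eve, 15, qa), (Argo, 23, Eve, 17, k1), (Argo, 23, Eve, 31, law), (Argo, 23, Eve, 39, qa), (Argo, 23, Gus, 15, qa), (Argo, 23, Gus, 17, k1), (Argo, 23, Gus, 31, law), (Argo, 23, Gus, 39, qa), (Argo, 23, Kim, 15, qa), (Argo, 23, Kim, 17, k1), (Argo, 23, Kim, 31, law), (Argo, 23, Kim, 39, qa), (Argo, 23, Ola, 15, qa), (Argo, 23, Ola, 17, k1), (Argo, 23, Ola, 31, law), (Argo, 23, Ola, 39, qa), (Argo, 23, Uma, 15, qa), (Argo, 23, Uma, 17, k1), (Argo, 23, Uma, 31, law), (Argo, 23, Uma, 39, qa)}.
Filtering on mid < 22 leaves {(Argo, 23, Eve, 15, qa), (Argo, 23, Eve, 17, k1), (Argo, 23, Gus, 15, qa), (Argo, 23, Gus, 17, k1), (Argo, 23, Kim, 15, qa), (Argo, 23, Kim, 17, k1), (Argo, 23, Ola, 15, qa), (Argo, 23, Ola, 17, k1), (Argo, 23, Uma, 15, qa), (Argo, 23, Uma, 17, k1)}.
Filtering on mid < 17 leaves {(Argo, 23, Eve, 15, qa), (Argo, 23, Gus, 15, qa), (Argo, 23, Kim, 15, qa), (Argo, 23, Ola, 15, qa), (Argo, 23, Uma, 15, qa)}.
Keep only column(s) mname, bid, genre: {(Eve, 23, qa), (Gus, 23, qa), (Kim, 23, qa), (Ola, 23, qa), (Uma, 23, qa)}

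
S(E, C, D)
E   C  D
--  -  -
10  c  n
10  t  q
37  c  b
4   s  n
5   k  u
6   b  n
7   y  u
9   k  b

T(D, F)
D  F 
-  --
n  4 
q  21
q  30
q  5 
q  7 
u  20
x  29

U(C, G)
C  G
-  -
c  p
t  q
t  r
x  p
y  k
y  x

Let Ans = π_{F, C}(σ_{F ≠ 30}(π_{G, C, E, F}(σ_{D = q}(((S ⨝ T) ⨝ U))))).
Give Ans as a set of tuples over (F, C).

{(21, t), (5, t), (7, t)}

S ⋈ T (natural join on D): {(10, c, n, 4), (10, t, q, 21), (10, t, q, 30), (10, t, q, 5), (10, t, q, 7), (4, s, n, 4), (5, k, u, 20), (6, b, n, 4), (7, y, u, 20)}
(S ⨝ T) ⋈ U (natural join on C): {(10, c, n, 4, p), (10, t, q, 21, q), (10, t, q, 21, r), (10, t, q, 30, q), (10, t, q, 30, r), (10, t, q, 5, q), (10, t, q, 5, r), (10, t, q, 7, q), (10, t, q, 7, r), (7, y, u, 20, k), (7, y, u, 20, x)}
Selection D = q: {(10, t, q, 21, q), (10, t, q, 21, r), (10, t, q, 30, q), (10, t, q, 30, r), (10, t, q, 5, q), (10, t, q, 5, r), (10, t, q, 7, q), (10, t, q, 7, r)}
Projecting to G, C, E, F: {(q, t, 10, 21), (q, t, 10, 30), (q, t, 10, 5), (q, t, 10, 7), (r, t, 10, 21), (r, t, 10, 30), (r, t, 10, 5), (r, t, 10, 7)}
Selection F ≠ 30: {(q, t, 10, 21), (q, t, 10, 5), (q, t, 10, 7), (r, t, 10, 21), (r, t, 10, 5), (r, t, 10, 7)}
Projecting to F, C (3 duplicate(s) eliminated): {(21, t), (5, t), (7, t)}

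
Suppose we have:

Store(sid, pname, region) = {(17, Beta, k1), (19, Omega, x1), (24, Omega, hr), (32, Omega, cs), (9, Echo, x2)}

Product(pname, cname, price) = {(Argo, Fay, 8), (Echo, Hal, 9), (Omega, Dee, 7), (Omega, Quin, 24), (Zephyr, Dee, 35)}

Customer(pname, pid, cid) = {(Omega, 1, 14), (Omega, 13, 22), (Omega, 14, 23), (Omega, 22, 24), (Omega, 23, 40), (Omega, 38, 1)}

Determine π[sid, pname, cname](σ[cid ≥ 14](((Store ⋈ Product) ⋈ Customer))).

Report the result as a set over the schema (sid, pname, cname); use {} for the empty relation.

Store ⋈ Product (natural join on pname): {(19, Omega, x1, Dee, 7), (19, Omega, x1, Quin, 24), (24, Omega, hr, Dee, 7), (24, Omega, hr, Quin, 24), (32, Omega, cs, Dee, 7), (32, Omega, cs, Quin, 24), (9, Echo, x2, Hal, 9)}
(Store ⋈ Product) ⋈ Customer (natural join on pname): {(19, Omega, x1, Dee, 7, 1, 14), (19, Omega, x1, Dee, 7, 13, 22), (19, Omega, x1, Dee, 7, 14, 23), (19, Omega, x1, Dee, 7, 22, 24), (19, Omega, x1, Dee, 7, 23, 40), (19, Omega, x1, Dee, 7, 38, 1), (19, Omega, x1, Quin, 24, 1, 14), (19, Omega, x1, Quin, 24, 13, 22), (19, Omega, x1, Quin, 24, 14, 23), (19, Omega, x1, Quin, 24, 22, 24), (19, Omega, x1, Quin, 24, 23, 40), (19, Omega, x1, Quin, 24, 38, 1), (24, Omega, hr, Dee, 7, 1, 14), (24, Omega, hr, Dee, 7, 13, 22), (24, Omega, hr, Dee, 7, 14, 23), (24, Omega, hr, Dee, 7, 22, 24), (24, Omega, hr, Dee, 7, 23, 40), (24, Omega, hr, Dee, 7, 38, 1), (24, Omega, hr, Quin, 24, 1, 14), (24, Omega, hr, Quin, 24, 13, 22), (24, Omega, hr, Quin, 24, 14, 23), (24, Omega, hr, Quin, 24, 22, 24), (24, Omega, hr, Quin, 24, 23, 40), (24, Omega, hr, Quin, 24, 38, 1), (32, Omega, cs, Dee, 7, 1, 14), (32, Omega, cs, Dee, 7, 13, 22), (32, Omega, cs, Dee, 7, 14, 23), (32, Omega, cs, Dee, 7, 22, 24), (32, Omega, cs, Dee, 7, 23, 40), (32, Omega, cs, Dee, 7, 38, 1), (32, Omega, cs, Quin, 24, 1, 14), (32, Omega, cs, Quin, 24, 13, 22), (32, Omega, cs, Quin, 24, 14, 23), (32, Omega, cs, Quin, 24, 22, 24), (32, Omega, cs, Quin, 24, 23, 40), (32, Omega, cs, Quin, 24, 38, 1)}
Filtering on cid ≥ 14 leaves {(19, Omega, x1, Dee, 7, 1, 14), (19, Omega, x1, Dee, 7, 13, 22), (19, Omega, x1, Dee, 7, 14, 23), (19, Omega, x1, Dee, 7, 22, 24), (19, Omega, x1, Dee, 7, 23, 40), (19, Omega, x1, Quin, 24, 1, 14), (19, Omega, x1, Quin, 24, 13, 22), (19, Omega, x1, Quin, 24, 14, 23), (19, Omega, x1, Quin, 24, 22, 24), (19, Omega, x1, Quin, 24, 23, 40), (24, Omega, hr, Dee, 7, 1, 14), (24, Omega, hr, Dee, 7, 13, 22), (24, Omega, hr, Dee, 7, 14, 23), (24, Omega, hr, Dee, 7, 22, 24), (24, Omega, hr, Dee, 7, 23, 40), (24, Omega, hr, Quin, 24, 1, 14), (24, Omega, hr, Quin, 24, 13, 22), (24, Omega, hr, Quin, 24, 14, 23), (24, Omega, hr, Quin, 24, 22, 24), (24, Omega, hr, Quin, 24, 23, 40), (32, Omega, cs, Dee, 7, 1, 14), (32, Omega, cs, Dee, 7, 13, 22), (32, Omega, cs, Dee, 7, 14, 23), (32, Omega, cs, Dee, 7, 22, 24), (32, Omega, cs, Dee, 7, 23, 40), (32, Omega, cs, Quin, 24, 1, 14), (32, Omega, cs, Quin, 24, 13, 22), (32, Omega, cs, Quin, 24, 14, 23), (32, Omega, cs, Quin, 24, 22, 24), (32, Omega, cs, Quin, 24, 23, 40)}.
Keep only column(s) sid, pname, cname (24 duplicate(s) eliminated): {(19, Omega, Dee), (19, Omega, Quin), (24, Omega, Dee), (24, Omega, Quin), (32, Omega, Dee), (32, Omega, Quin)}

{(19, Omega, Dee), (19, Omega, Quin), (24, Omega, Dee), (24, Omega, Quin), (32, Omega, Dee), (32, Omega, Quin)}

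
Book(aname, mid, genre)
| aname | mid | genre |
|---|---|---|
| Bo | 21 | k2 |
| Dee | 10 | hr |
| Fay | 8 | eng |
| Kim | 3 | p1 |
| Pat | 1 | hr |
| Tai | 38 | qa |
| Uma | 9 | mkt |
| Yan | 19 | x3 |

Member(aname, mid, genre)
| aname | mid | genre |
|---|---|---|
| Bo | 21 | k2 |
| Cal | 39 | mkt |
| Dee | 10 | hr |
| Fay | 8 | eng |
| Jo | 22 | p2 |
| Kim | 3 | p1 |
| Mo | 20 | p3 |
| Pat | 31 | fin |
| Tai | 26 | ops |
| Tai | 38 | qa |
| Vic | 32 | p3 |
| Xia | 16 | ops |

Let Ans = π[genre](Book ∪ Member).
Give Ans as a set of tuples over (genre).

{eng, fin, hr, k2, mkt, ops, p1, p2, p3, qa, x3}

Set union of the two operands is {(Bo, 21, k2), (Cal, 39, mkt), (Dee, 10, hr), (Fay, 8, eng), (Jo, 22, p2), (Kim, 3, p1), (Mo, 20, p3), (Pat, 1, hr), (Pat, 31, fin), (Tai, 26, ops), (Tai, 38, qa), (Uma, 9, mkt), (Vic, 32, p3), (Xia, 16, ops), (Yan, 19, x3)}.
Projecting to genre (4 duplicate(s) eliminated): {eng, fin, hr, k2, mkt, ops, p1, p2, p3, qa, x3}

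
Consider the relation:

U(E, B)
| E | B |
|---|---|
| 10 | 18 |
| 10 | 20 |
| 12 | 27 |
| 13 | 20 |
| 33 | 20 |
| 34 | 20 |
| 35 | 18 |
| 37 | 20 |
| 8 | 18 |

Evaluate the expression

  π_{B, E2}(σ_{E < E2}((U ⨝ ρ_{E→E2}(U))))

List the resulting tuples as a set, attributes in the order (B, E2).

{(18, 10), (18, 35), (20, 13), (20, 33), (20, 34), (20, 37)}

ρ[E→E2]: schema becomes (E2, B); tuples unchanged.
Natural join on B: {(10, 18, 10), (10, 18, 35), (10, 18, 8), (10, 20, 10), (10, 20, 13), (10, 20, 33), (10, 20, 34), (10, 20, 37), (12, 27, 12), (13, 20, 10), (13, 20, 13), (13, 20, 33), (13, 20, 34), (13, 20, 37), (33, 20, 10), (33, 20, 13), (33, 20, 33), (33, 20, 34), (33, 20, 37), (34, 20, 10), (34, 20, 13), (34, 20, 33), (34, 20, 34), (34, 20, 37), (35, 18, 10), (35, 18, 35), (35, 18, 8), (37, 20, 10), (37, 20, 13), (37, 20, 33), (37, 20, 34), (37, 20, 37), (8, 18, 10), (8, 18, 35), (8, 18, 8)}
Selection E < E2: {(10, 18, 35), (10, 20, 13), (10, 20, 33), (10, 20, 34), (10, 20, 37), (13, 20, 33), (13, 20, 34), (13, 20, 37), (33, 20, 34), (33, 20, 37), (34, 20, 37), (8, 18, 10), (8, 18, 35)}
Projecting to B, E2 (7 duplicate(s) eliminated): {(18, 10), (18, 35), (20, 13), (20, 33), (20, 34), (20, 37)}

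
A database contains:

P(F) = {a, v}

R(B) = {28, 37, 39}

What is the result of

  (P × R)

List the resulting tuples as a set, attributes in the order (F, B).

{(a, 28), (a, 37), (a, 39), (v, 28), (v, 37), (v, 39)}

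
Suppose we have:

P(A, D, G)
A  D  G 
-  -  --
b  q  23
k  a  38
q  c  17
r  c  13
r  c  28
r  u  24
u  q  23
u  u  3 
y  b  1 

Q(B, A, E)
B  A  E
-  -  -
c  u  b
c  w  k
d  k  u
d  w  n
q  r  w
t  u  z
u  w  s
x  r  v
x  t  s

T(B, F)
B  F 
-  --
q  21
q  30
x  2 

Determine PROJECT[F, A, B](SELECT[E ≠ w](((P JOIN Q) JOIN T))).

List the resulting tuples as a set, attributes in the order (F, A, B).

Joining P and Q on A yields {(k, a, 38, d, u), (r, c, 13, q, w), (r, c, 13, x, v), (r, c, 28, q, w), (r, c, 28, x, v), (r, u, 24, q, w), (r, u, 24, x, v), (u, q, 23, c, b), (u, q, 23, t, z), (u, u, 3, c, b), (u, u, 3, t, z)}.
Joining (P JOIN Q) and T on B yields {(r, c, 13, q, w, 21), (r, c, 13, q, w, 30), (r, c, 13, x, v, 2), (r, c, 28, q, w, 21), (r, c, 28, q, w, 30), (r, c, 28, x, v, 2), (r, u, 24, q, w, 21), (r, u, 24, q, w, 30), (r, u, 24, x, v, 2)}.
Apply σ_{E ≠ w}; surviving tuples: {(r, c, 13, x, v, 2), (r, c, 28, x, v, 2), (r, u, 24, x, v, 2)}
Projecting to F, A, B (2 duplicate(s) eliminated): {(2, r, x)}

{(2, r, x)}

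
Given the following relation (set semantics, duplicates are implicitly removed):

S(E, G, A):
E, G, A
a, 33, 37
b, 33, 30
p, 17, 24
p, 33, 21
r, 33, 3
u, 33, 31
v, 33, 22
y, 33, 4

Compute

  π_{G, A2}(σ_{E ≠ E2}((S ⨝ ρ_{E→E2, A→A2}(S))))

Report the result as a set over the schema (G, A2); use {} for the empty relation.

{(33, 21), (33, 22), (33, 3), (33, 30), (33, 31), (33, 37), (33, 4)}

ρ[E→E2, A→A2]: schema becomes (E2, G, A2); tuples unchanged.
Joining S and ρ_{E→E2, A→A2}(S) on G yields {(a, 33, 37, a, 37), (a, 33, 37, b, 30), (a, 33, 37, p, 21), (a, 33, 37, r, 3), (a, 33, 37, u, 31), (a, 33, 37, v, 22), (a, 33, 37, y, 4), (b, 33, 30, a, 37), (b, 33, 30, b, 30), (b, 33, 30, p, 21), (b, 33, 30, r, 3), (b, 33, 30, u, 31), (b, 33, 30, v, 22), (b, 33, 30, y, 4), (p, 17, 24, p, 24), (p, 33, 21, a, 37), (p, 33, 21, b, 30), (p, 33, 21, p, 21), (p, 33, 21, r, 3), (p, 33, 21, u, 31), (p, 33, 21, v, 22), (p, 33, 21, y, 4), (r, 33, 3, a, 37), (r, 33, 3, b, 30), (r, 33, 3, p, 21), (r, 33, 3, r, 3), (r, 33, 3, u, 31), (r, 33, 3, v, 22), (r, 33, 3, y, 4), (u, 33, 31, a, 37), (u, 33, 31, b, 30), (u, 33, 31, p, 21), (u, 33, 31, r, 3), (u, 33, 31, u, 31), (u, 33, 31, v, 22), (u, 33, 31, y, 4), (v, 33, 22, a, 37), (v, 33, 22, b, 30), (v, 33, 22, p, 21), (v, 33, 22, r, 3), (v, 33, 22, u, 31), (v, 33, 22, v, 22), (v, 33, 22, y, 4), (y, 33, 4, a, 37), (y, 33, 4, b, 30), (y, 33, 4, p, 21), (y, 33, 4, r, 3), (y, 33, 4, u, 31), (y, 33, 4, v, 22), (y, 33, 4, y, 4)}.
Selection E ≠ E2: {(a, 33, 37, b, 30), (a, 33, 37, p, 21), (a, 33, 37, r, 3), (a, 33, 37, u, 31), (a, 33, 37, v, 22), (a, 33, 37, y, 4), (b, 33, 30, a, 37), (b, 33, 30, p, 21), (b, 33, 30, r, 3), (b, 33, 30, u, 31), (b, 33, 30, v, 22), (b, 33, 30, y, 4), (p, 33, 21, a, 37), (p, 33, 21, b, 30), (p, 33, 21, r, 3), (p, 33, 21, u, 31), (p, 33, 21, v, 22), (p, 33, 21, y, 4), (r, 33, 3, a, 37), (r, 33, 3, b, 30), (r, 33, 3, p, 21), (r, 33, 3, u, 31), (r, 33, 3, v, 22), (r, 33, 3, y, 4), (u, 33, 31, a, 37), (u, 33, 31, b, 30), (u, 33, 31, p, 21), (u, 33, 31, r, 3), (u, 33, 31, v, 22), (u, 33, 31, y, 4), (v, 33, 22, a, 37), (v, 33, 22, b, 30), (v, 33, 22, p, 21), (v, 33, 22, r, 3), (v, 33, 22, u, 31), (v, 33, 22, y, 4), (y, 33, 4, a, 37), (y, 33, 4, b, 30), (y, 33, 4, p, 21), (y, 33, 4, r, 3), (y, 33, 4, u, 31), (y, 33, 4, v, 22)}
Keep only column(s) G, A2 (35 duplicate(s) eliminated): {(33, 21), (33, 22), (33, 3), (33, 30), (33, 31), (33, 37), (33, 4)}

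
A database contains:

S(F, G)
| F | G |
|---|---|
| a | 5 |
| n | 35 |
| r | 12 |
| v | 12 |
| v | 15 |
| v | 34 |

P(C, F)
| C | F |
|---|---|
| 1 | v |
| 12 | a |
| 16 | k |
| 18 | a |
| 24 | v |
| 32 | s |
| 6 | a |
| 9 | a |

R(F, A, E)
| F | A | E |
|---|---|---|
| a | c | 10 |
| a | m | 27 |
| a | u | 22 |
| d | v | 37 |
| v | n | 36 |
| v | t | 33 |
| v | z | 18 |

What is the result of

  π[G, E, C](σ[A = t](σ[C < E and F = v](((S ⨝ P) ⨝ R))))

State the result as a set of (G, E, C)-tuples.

Joining S and P on F yields {(a, 5, 12), (a, 5, 18), (a, 5, 6), (a, 5, 9), (v, 12, 1), (v, 12, 24), (v, 15, 1), (v, 15, 24), (v, 34, 1), (v, 34, 24)}.
Joining (S ⨝ P) and R on F yields {(a, 5, 12, c, 10), (a, 5, 12, m, 27), (a, 5, 12, u, 22), (a, 5, 18, c, 10), (a, 5, 18, m, 27), (a, 5, 18, u, 22), (a, 5, 6, c, 10), (a, 5, 6, m, 27), (a, 5, 6, u, 22), (a, 5, 9, c, 10), (a, 5, 9, m, 27), (a, 5, 9, u, 22), (v, 12, 1, n, 36), (v, 12, 1, t, 33), (v, 12, 1, z, 18), (v, 12, 24, n, 36), (v, 12, 24, t, 33), (v, 12, 24, z, 18), (v, 15, 1, n, 36), (v, 15, 1, t, 33), (v, 15, 1, z, 18), (v, 15, 24, n, 36), (v, 15, 24, t, 33), (v, 15, 24, z, 18), (v, 34, 1, n, 36), (v, 34, 1, t, 33), (v, 34, 1, z, 18), (v, 34, 24, n, 36), (v, 34, 24, t, 33), (v, 34, 24, z, 18)}.
Apply σ_{C < E and F = v}; surviving tuples: {(v, 12, 1, n, 36), (v, 12, 1, t, 33), (v, 12, 1, z, 18), (v, 12, 24, n, 36), (v, 12, 24, t, 33), (v, 15, 1, n, 36), (v, 15, 1, t, 33), (v, 15, 1, z, 18), (v, 15, 24, n, 36), (v, 15, 24, t, 33), (v, 34, 1, n, 36), (v, 34, 1, t, 33), (v, 34, 1, z, 18), (v, 34, 24, n, 36), (v, 34, 24, t, 33)}
Apply σ_{A = t}; surviving tuples: {(v, 12, 1, t, 33), (v, 12, 24, t, 33), (v, 15, 1, t, 33), (v, 15, 24, t, 33), (v, 34, 1, t, 33), (v, 34, 24, t, 33)}
Keep only column(s) G, E, C: {(12, 33, 1), (12, 33, 24), (15, 33, 1), (15, 33, 24), (34, 33, 1), (34, 33, 24)}

{(12, 33, 1), (12, 33, 24), (15, 33, 1), (15, 33, 24), (34, 33, 1), (34, 33, 24)}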